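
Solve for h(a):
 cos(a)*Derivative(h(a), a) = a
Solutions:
 h(a) = C1 + Integral(a/cos(a), a)


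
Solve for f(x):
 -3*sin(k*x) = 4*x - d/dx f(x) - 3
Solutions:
 f(x) = C1 + 2*x^2 - 3*x - 3*cos(k*x)/k


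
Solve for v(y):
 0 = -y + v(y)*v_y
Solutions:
 v(y) = -sqrt(C1 + y^2)
 v(y) = sqrt(C1 + y^2)


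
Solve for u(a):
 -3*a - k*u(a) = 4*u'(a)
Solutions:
 u(a) = C1*exp(-a*k/4) - 3*a/k + 12/k^2


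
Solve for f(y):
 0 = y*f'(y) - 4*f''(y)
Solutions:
 f(y) = C1 + C2*erfi(sqrt(2)*y/4)


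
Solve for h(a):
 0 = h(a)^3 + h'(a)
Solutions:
 h(a) = -sqrt(2)*sqrt(-1/(C1 - a))/2
 h(a) = sqrt(2)*sqrt(-1/(C1 - a))/2


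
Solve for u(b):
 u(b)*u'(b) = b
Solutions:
 u(b) = -sqrt(C1 + b^2)
 u(b) = sqrt(C1 + b^2)


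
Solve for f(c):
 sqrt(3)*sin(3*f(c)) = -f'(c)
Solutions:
 f(c) = -acos((-C1 - exp(6*sqrt(3)*c))/(C1 - exp(6*sqrt(3)*c)))/3 + 2*pi/3
 f(c) = acos((-C1 - exp(6*sqrt(3)*c))/(C1 - exp(6*sqrt(3)*c)))/3


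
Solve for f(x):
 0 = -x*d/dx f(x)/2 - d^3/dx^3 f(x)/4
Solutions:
 f(x) = C1 + Integral(C2*airyai(-2^(1/3)*x) + C3*airybi(-2^(1/3)*x), x)


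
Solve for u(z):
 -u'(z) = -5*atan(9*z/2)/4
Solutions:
 u(z) = C1 + 5*z*atan(9*z/2)/4 - 5*log(81*z^2 + 4)/36


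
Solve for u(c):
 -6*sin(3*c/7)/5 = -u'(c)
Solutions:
 u(c) = C1 - 14*cos(3*c/7)/5


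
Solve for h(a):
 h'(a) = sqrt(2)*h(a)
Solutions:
 h(a) = C1*exp(sqrt(2)*a)


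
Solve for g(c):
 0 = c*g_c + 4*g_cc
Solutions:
 g(c) = C1 + C2*erf(sqrt(2)*c/4)


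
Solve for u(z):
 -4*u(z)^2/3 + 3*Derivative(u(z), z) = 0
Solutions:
 u(z) = -9/(C1 + 4*z)


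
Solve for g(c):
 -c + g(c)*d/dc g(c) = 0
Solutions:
 g(c) = -sqrt(C1 + c^2)
 g(c) = sqrt(C1 + c^2)


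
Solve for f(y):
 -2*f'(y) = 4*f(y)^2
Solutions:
 f(y) = 1/(C1 + 2*y)


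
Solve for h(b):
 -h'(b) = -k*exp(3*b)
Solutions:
 h(b) = C1 + k*exp(3*b)/3


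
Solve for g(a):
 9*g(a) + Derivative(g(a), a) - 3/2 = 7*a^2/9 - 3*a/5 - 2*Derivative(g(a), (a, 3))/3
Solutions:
 g(a) = C1*exp(-2^(1/3)*a*(-(27 + sqrt(731))^(1/3) + 2^(1/3)/(27 + sqrt(731))^(1/3))/4)*sin(2^(1/3)*sqrt(3)*a*(2^(1/3)/(27 + sqrt(731))^(1/3) + (27 + sqrt(731))^(1/3))/4) + C2*exp(-2^(1/3)*a*(-(27 + sqrt(731))^(1/3) + 2^(1/3)/(27 + sqrt(731))^(1/3))/4)*cos(2^(1/3)*sqrt(3)*a*(2^(1/3)/(27 + sqrt(731))^(1/3) + (27 + sqrt(731))^(1/3))/4) + C3*exp(2^(1/3)*a*(-(27 + sqrt(731))^(1/3) + 2^(1/3)/(27 + sqrt(731))^(1/3))/2) + 7*a^2/81 - 313*a/3645 + 11561/65610


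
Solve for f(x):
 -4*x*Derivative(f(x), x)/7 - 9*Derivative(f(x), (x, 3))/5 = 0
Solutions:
 f(x) = C1 + Integral(C2*airyai(-2940^(1/3)*x/21) + C3*airybi(-2940^(1/3)*x/21), x)


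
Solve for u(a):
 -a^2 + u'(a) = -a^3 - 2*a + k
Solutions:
 u(a) = C1 - a^4/4 + a^3/3 - a^2 + a*k


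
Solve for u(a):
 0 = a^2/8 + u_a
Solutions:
 u(a) = C1 - a^3/24


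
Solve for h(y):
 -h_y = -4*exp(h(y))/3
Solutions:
 h(y) = log(-1/(C1 + 4*y)) + log(3)


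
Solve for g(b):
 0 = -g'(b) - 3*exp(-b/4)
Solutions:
 g(b) = C1 + 12*exp(-b/4)


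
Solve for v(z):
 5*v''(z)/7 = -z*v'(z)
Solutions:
 v(z) = C1 + C2*erf(sqrt(70)*z/10)


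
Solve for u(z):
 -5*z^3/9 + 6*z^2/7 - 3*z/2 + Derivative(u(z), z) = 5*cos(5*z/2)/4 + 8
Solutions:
 u(z) = C1 + 5*z^4/36 - 2*z^3/7 + 3*z^2/4 + 8*z + sin(5*z/2)/2


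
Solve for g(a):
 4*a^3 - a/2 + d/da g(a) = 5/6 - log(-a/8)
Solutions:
 g(a) = C1 - a^4 + a^2/4 - a*log(-a) + a*(11/6 + 3*log(2))


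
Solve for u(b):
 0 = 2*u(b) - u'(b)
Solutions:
 u(b) = C1*exp(2*b)


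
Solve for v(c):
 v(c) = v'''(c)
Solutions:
 v(c) = C3*exp(c) + (C1*sin(sqrt(3)*c/2) + C2*cos(sqrt(3)*c/2))*exp(-c/2)


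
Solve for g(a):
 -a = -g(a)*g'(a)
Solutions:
 g(a) = -sqrt(C1 + a^2)
 g(a) = sqrt(C1 + a^2)


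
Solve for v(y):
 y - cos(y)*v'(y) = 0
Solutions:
 v(y) = C1 + Integral(y/cos(y), y)


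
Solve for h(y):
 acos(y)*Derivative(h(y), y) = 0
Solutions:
 h(y) = C1


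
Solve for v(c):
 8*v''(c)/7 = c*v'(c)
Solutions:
 v(c) = C1 + C2*erfi(sqrt(7)*c/4)


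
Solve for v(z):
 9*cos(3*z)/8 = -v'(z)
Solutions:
 v(z) = C1 - 3*sin(3*z)/8


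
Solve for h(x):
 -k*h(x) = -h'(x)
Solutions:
 h(x) = C1*exp(k*x)


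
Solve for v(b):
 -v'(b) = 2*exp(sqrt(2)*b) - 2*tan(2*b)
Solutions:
 v(b) = C1 - sqrt(2)*exp(sqrt(2)*b) - log(cos(2*b))


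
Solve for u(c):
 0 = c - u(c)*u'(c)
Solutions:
 u(c) = -sqrt(C1 + c^2)
 u(c) = sqrt(C1 + c^2)


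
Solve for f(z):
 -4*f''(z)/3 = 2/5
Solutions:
 f(z) = C1 + C2*z - 3*z^2/20


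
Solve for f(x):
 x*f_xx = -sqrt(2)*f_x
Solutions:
 f(x) = C1 + C2*x^(1 - sqrt(2))


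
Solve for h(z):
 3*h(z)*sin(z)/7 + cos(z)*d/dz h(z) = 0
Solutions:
 h(z) = C1*cos(z)^(3/7)


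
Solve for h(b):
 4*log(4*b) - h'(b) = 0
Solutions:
 h(b) = C1 + 4*b*log(b) - 4*b + b*log(256)


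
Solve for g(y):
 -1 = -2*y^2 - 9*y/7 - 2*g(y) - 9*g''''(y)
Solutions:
 g(y) = -y^2 - 9*y/14 + (C1*sin(2^(3/4)*sqrt(3)*y/6) + C2*cos(2^(3/4)*sqrt(3)*y/6))*exp(-2^(3/4)*sqrt(3)*y/6) + (C3*sin(2^(3/4)*sqrt(3)*y/6) + C4*cos(2^(3/4)*sqrt(3)*y/6))*exp(2^(3/4)*sqrt(3)*y/6) + 1/2


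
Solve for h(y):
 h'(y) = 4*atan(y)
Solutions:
 h(y) = C1 + 4*y*atan(y) - 2*log(y^2 + 1)


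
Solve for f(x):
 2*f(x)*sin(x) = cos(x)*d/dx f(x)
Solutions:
 f(x) = C1/cos(x)^2


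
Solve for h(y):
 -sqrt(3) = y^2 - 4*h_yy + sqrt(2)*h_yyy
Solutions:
 h(y) = C1 + C2*y + C3*exp(2*sqrt(2)*y) + y^4/48 + sqrt(2)*y^3/48 + y^2*(1 + 4*sqrt(3))/32


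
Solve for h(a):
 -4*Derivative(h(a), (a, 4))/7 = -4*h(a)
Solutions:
 h(a) = C1*exp(-7^(1/4)*a) + C2*exp(7^(1/4)*a) + C3*sin(7^(1/4)*a) + C4*cos(7^(1/4)*a)


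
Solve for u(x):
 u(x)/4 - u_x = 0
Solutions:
 u(x) = C1*exp(x/4)


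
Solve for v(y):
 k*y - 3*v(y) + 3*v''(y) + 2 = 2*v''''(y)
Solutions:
 v(y) = k*y/3 + (C1*sin(2^(3/4)*3^(1/4)*y*sin(atan(sqrt(15)/3)/2)/2) + C2*cos(2^(3/4)*3^(1/4)*y*sin(atan(sqrt(15)/3)/2)/2))*exp(-2^(3/4)*3^(1/4)*y*cos(atan(sqrt(15)/3)/2)/2) + (C3*sin(2^(3/4)*3^(1/4)*y*sin(atan(sqrt(15)/3)/2)/2) + C4*cos(2^(3/4)*3^(1/4)*y*sin(atan(sqrt(15)/3)/2)/2))*exp(2^(3/4)*3^(1/4)*y*cos(atan(sqrt(15)/3)/2)/2) + 2/3


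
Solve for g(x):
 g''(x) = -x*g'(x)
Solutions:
 g(x) = C1 + C2*erf(sqrt(2)*x/2)


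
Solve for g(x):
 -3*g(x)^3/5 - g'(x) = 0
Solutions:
 g(x) = -sqrt(10)*sqrt(-1/(C1 - 3*x))/2
 g(x) = sqrt(10)*sqrt(-1/(C1 - 3*x))/2


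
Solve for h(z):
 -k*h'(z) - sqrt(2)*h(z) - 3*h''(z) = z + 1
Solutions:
 h(z) = C1*exp(z*(-k + sqrt(k^2 - 12*sqrt(2)))/6) + C2*exp(-z*(k + sqrt(k^2 - 12*sqrt(2)))/6) + k/2 - sqrt(2)*z/2 - sqrt(2)/2


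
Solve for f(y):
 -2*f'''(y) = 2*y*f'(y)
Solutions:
 f(y) = C1 + Integral(C2*airyai(-y) + C3*airybi(-y), y)


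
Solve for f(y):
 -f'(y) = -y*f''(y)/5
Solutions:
 f(y) = C1 + C2*y^6


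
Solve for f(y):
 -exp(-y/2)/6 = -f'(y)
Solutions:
 f(y) = C1 - exp(-y/2)/3


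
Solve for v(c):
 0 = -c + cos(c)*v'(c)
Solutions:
 v(c) = C1 + Integral(c/cos(c), c)


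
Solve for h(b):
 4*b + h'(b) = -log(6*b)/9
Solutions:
 h(b) = C1 - 2*b^2 - b*log(b)/9 - b*log(6)/9 + b/9


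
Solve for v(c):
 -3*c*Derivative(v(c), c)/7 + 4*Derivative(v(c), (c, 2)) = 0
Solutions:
 v(c) = C1 + C2*erfi(sqrt(42)*c/28)


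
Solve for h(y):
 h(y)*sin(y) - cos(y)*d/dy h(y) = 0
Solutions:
 h(y) = C1/cos(y)


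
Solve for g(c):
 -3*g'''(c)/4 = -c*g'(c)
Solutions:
 g(c) = C1 + Integral(C2*airyai(6^(2/3)*c/3) + C3*airybi(6^(2/3)*c/3), c)


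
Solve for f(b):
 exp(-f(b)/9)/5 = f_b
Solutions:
 f(b) = 9*log(C1 + b/45)


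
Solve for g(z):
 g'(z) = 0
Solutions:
 g(z) = C1


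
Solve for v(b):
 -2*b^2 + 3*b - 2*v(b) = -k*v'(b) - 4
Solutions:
 v(b) = C1*exp(2*b/k) - b^2 - b*k + 3*b/2 - k^2/2 + 3*k/4 + 2


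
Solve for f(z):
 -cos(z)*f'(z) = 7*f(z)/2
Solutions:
 f(z) = C1*(sin(z) - 1)^(7/4)/(sin(z) + 1)^(7/4)


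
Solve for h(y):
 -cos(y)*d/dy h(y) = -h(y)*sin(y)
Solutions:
 h(y) = C1/cos(y)


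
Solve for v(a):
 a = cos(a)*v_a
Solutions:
 v(a) = C1 + Integral(a/cos(a), a)


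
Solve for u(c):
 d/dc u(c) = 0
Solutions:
 u(c) = C1


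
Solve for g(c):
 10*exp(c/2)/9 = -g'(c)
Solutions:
 g(c) = C1 - 20*exp(c/2)/9


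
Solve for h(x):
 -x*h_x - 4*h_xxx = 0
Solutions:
 h(x) = C1 + Integral(C2*airyai(-2^(1/3)*x/2) + C3*airybi(-2^(1/3)*x/2), x)


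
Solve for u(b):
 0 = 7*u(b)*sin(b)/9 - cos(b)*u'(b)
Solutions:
 u(b) = C1/cos(b)^(7/9)


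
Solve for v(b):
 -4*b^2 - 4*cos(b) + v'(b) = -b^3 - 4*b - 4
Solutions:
 v(b) = C1 - b^4/4 + 4*b^3/3 - 2*b^2 - 4*b + 4*sin(b)


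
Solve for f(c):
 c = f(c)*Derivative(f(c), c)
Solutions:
 f(c) = -sqrt(C1 + c^2)
 f(c) = sqrt(C1 + c^2)


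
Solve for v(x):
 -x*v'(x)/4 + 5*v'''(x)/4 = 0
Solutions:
 v(x) = C1 + Integral(C2*airyai(5^(2/3)*x/5) + C3*airybi(5^(2/3)*x/5), x)


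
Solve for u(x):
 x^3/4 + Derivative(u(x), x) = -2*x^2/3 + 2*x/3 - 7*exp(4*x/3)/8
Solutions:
 u(x) = C1 - x^4/16 - 2*x^3/9 + x^2/3 - 21*exp(4*x/3)/32


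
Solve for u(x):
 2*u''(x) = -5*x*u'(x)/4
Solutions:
 u(x) = C1 + C2*erf(sqrt(5)*x/4)


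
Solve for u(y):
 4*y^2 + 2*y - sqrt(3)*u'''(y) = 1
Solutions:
 u(y) = C1 + C2*y + C3*y^2 + sqrt(3)*y^5/45 + sqrt(3)*y^4/36 - sqrt(3)*y^3/18


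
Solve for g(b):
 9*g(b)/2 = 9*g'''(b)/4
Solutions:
 g(b) = C3*exp(2^(1/3)*b) + (C1*sin(2^(1/3)*sqrt(3)*b/2) + C2*cos(2^(1/3)*sqrt(3)*b/2))*exp(-2^(1/3)*b/2)


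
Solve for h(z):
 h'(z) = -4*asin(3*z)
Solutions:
 h(z) = C1 - 4*z*asin(3*z) - 4*sqrt(1 - 9*z^2)/3


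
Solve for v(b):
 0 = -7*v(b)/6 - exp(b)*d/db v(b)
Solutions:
 v(b) = C1*exp(7*exp(-b)/6)


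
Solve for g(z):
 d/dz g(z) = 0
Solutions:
 g(z) = C1


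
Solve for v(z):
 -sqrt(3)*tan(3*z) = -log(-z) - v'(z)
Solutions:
 v(z) = C1 - z*log(-z) + z - sqrt(3)*log(cos(3*z))/3


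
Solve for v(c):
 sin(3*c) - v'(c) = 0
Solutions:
 v(c) = C1 - cos(3*c)/3


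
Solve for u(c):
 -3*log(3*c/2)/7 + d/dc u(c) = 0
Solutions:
 u(c) = C1 + 3*c*log(c)/7 - 3*c/7 - 3*c*log(2)/7 + 3*c*log(3)/7


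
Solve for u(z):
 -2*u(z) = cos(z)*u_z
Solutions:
 u(z) = C1*(sin(z) - 1)/(sin(z) + 1)


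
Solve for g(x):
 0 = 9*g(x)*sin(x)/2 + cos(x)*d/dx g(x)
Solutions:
 g(x) = C1*cos(x)^(9/2)


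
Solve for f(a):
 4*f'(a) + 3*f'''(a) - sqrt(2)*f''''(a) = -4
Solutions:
 f(a) = C1 + C2*exp(a*(-2*(sqrt(3) + 5*sqrt(2)/4)^(1/3) - 1/(sqrt(3) + 5*sqrt(2)/4)^(1/3) + 2*sqrt(2))/4)*sin(sqrt(3)*a*(-2*(sqrt(3) + 5*sqrt(2)/4)^(1/3) + (sqrt(3) + 5*sqrt(2)/4)^(-1/3))/4) + C3*exp(a*(-2*(sqrt(3) + 5*sqrt(2)/4)^(1/3) - 1/(sqrt(3) + 5*sqrt(2)/4)^(1/3) + 2*sqrt(2))/4)*cos(sqrt(3)*a*(-2*(sqrt(3) + 5*sqrt(2)/4)^(1/3) + (sqrt(3) + 5*sqrt(2)/4)^(-1/3))/4) + C4*exp(a*(1/(2*(sqrt(3) + 5*sqrt(2)/4)^(1/3)) + sqrt(2)/2 + (sqrt(3) + 5*sqrt(2)/4)^(1/3))) - a


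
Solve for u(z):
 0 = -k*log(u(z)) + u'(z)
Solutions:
 li(u(z)) = C1 + k*z


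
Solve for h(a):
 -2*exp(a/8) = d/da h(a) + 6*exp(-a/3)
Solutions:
 h(a) = C1 - 16*exp(a/8) + 18*exp(-a/3)


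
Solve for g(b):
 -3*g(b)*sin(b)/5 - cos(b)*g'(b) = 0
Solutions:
 g(b) = C1*cos(b)^(3/5)


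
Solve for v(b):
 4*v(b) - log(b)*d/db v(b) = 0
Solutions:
 v(b) = C1*exp(4*li(b))


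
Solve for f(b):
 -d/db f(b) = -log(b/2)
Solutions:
 f(b) = C1 + b*log(b) - b - b*log(2)


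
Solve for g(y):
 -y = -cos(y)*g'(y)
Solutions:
 g(y) = C1 + Integral(y/cos(y), y)


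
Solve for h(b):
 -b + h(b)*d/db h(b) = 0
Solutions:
 h(b) = -sqrt(C1 + b^2)
 h(b) = sqrt(C1 + b^2)


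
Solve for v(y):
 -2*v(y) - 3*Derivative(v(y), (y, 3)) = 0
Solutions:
 v(y) = C3*exp(-2^(1/3)*3^(2/3)*y/3) + (C1*sin(2^(1/3)*3^(1/6)*y/2) + C2*cos(2^(1/3)*3^(1/6)*y/2))*exp(2^(1/3)*3^(2/3)*y/6)


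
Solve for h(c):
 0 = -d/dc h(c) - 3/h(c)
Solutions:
 h(c) = -sqrt(C1 - 6*c)
 h(c) = sqrt(C1 - 6*c)


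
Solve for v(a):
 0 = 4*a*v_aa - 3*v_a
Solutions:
 v(a) = C1 + C2*a^(7/4)


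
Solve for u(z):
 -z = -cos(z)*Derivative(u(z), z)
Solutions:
 u(z) = C1 + Integral(z/cos(z), z)


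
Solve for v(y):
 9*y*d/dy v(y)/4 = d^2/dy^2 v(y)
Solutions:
 v(y) = C1 + C2*erfi(3*sqrt(2)*y/4)


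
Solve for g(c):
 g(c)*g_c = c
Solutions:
 g(c) = -sqrt(C1 + c^2)
 g(c) = sqrt(C1 + c^2)


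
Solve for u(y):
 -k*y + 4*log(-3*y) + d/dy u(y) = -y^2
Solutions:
 u(y) = C1 + k*y^2/2 - y^3/3 - 4*y*log(-y) + 4*y*(1 - log(3))


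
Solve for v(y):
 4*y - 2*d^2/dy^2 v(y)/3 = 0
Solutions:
 v(y) = C1 + C2*y + y^3


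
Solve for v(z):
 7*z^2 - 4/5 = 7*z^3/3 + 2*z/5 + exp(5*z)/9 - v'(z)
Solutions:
 v(z) = C1 + 7*z^4/12 - 7*z^3/3 + z^2/5 + 4*z/5 + exp(5*z)/45


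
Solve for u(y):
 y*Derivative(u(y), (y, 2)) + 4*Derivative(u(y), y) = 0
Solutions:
 u(y) = C1 + C2/y^3


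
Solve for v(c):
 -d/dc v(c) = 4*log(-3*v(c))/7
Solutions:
 7*Integral(1/(log(-_y) + log(3)), (_y, v(c)))/4 = C1 - c


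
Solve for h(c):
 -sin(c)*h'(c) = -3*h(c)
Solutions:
 h(c) = C1*(cos(c) - 1)^(3/2)/(cos(c) + 1)^(3/2)


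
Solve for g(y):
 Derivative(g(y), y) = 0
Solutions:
 g(y) = C1


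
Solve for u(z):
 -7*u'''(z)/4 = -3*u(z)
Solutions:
 u(z) = C3*exp(12^(1/3)*7^(2/3)*z/7) + (C1*sin(14^(2/3)*3^(5/6)*z/14) + C2*cos(14^(2/3)*3^(5/6)*z/14))*exp(-12^(1/3)*7^(2/3)*z/14)


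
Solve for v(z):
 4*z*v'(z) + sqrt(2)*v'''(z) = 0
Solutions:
 v(z) = C1 + Integral(C2*airyai(-sqrt(2)*z) + C3*airybi(-sqrt(2)*z), z)


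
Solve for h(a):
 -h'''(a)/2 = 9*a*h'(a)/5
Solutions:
 h(a) = C1 + Integral(C2*airyai(-18^(1/3)*5^(2/3)*a/5) + C3*airybi(-18^(1/3)*5^(2/3)*a/5), a)


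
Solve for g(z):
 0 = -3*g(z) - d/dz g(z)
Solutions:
 g(z) = C1*exp(-3*z)


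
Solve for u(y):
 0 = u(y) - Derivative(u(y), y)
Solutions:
 u(y) = C1*exp(y)


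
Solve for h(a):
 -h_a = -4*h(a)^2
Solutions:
 h(a) = -1/(C1 + 4*a)


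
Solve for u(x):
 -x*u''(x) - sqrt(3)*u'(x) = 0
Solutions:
 u(x) = C1 + C2*x^(1 - sqrt(3))


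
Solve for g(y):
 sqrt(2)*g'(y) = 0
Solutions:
 g(y) = C1


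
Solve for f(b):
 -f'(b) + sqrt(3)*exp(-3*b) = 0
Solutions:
 f(b) = C1 - sqrt(3)*exp(-3*b)/3


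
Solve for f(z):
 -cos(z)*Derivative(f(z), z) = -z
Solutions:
 f(z) = C1 + Integral(z/cos(z), z)


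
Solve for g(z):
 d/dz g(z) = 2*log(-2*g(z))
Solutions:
 -Integral(1/(log(-_y) + log(2)), (_y, g(z)))/2 = C1 - z


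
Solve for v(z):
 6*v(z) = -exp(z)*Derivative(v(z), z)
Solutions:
 v(z) = C1*exp(6*exp(-z))


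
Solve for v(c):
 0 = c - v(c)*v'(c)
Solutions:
 v(c) = -sqrt(C1 + c^2)
 v(c) = sqrt(C1 + c^2)


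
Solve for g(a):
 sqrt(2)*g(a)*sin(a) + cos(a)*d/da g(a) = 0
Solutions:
 g(a) = C1*cos(a)^(sqrt(2))


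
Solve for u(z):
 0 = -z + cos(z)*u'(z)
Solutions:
 u(z) = C1 + Integral(z/cos(z), z)


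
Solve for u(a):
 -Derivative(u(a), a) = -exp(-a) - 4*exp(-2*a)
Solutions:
 u(a) = C1 - exp(-a) - 2*exp(-2*a)


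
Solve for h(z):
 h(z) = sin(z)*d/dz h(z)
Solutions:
 h(z) = C1*sqrt(cos(z) - 1)/sqrt(cos(z) + 1)


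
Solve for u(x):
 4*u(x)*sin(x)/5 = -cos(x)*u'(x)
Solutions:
 u(x) = C1*cos(x)^(4/5)


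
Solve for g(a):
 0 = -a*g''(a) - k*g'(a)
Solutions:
 g(a) = C1 + a^(1 - re(k))*(C2*sin(log(a)*Abs(im(k))) + C3*cos(log(a)*im(k)))


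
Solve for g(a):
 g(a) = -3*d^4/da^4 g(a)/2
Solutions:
 g(a) = (C1*sin(6^(3/4)*a/6) + C2*cos(6^(3/4)*a/6))*exp(-6^(3/4)*a/6) + (C3*sin(6^(3/4)*a/6) + C4*cos(6^(3/4)*a/6))*exp(6^(3/4)*a/6)


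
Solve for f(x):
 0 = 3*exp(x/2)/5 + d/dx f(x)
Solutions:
 f(x) = C1 - 6*exp(x/2)/5


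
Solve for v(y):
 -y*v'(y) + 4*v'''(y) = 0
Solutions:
 v(y) = C1 + Integral(C2*airyai(2^(1/3)*y/2) + C3*airybi(2^(1/3)*y/2), y)


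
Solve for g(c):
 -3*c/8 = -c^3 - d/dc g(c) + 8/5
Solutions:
 g(c) = C1 - c^4/4 + 3*c^2/16 + 8*c/5


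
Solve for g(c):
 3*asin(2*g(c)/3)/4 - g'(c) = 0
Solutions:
 Integral(1/asin(2*_y/3), (_y, g(c))) = C1 + 3*c/4


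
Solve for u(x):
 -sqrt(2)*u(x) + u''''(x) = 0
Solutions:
 u(x) = C1*exp(-2^(1/8)*x) + C2*exp(2^(1/8)*x) + C3*sin(2^(1/8)*x) + C4*cos(2^(1/8)*x)


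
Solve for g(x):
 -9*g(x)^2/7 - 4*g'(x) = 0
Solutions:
 g(x) = 28/(C1 + 9*x)


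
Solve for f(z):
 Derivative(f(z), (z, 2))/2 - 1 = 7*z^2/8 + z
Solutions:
 f(z) = C1 + C2*z + 7*z^4/48 + z^3/3 + z^2


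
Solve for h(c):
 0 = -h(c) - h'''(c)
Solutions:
 h(c) = C3*exp(-c) + (C1*sin(sqrt(3)*c/2) + C2*cos(sqrt(3)*c/2))*exp(c/2)


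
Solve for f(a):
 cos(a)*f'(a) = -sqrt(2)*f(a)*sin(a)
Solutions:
 f(a) = C1*cos(a)^(sqrt(2))


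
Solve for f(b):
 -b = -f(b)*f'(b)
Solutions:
 f(b) = -sqrt(C1 + b^2)
 f(b) = sqrt(C1 + b^2)


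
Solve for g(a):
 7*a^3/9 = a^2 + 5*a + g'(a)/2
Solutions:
 g(a) = C1 + 7*a^4/18 - 2*a^3/3 - 5*a^2


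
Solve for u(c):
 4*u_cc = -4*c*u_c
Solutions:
 u(c) = C1 + C2*erf(sqrt(2)*c/2)


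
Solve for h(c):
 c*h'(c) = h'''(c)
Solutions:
 h(c) = C1 + Integral(C2*airyai(c) + C3*airybi(c), c)


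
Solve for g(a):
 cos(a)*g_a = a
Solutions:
 g(a) = C1 + Integral(a/cos(a), a)


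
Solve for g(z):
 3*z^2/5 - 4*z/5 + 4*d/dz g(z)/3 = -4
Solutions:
 g(z) = C1 - 3*z^3/20 + 3*z^2/10 - 3*z


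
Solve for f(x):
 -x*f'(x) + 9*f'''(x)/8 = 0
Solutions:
 f(x) = C1 + Integral(C2*airyai(2*3^(1/3)*x/3) + C3*airybi(2*3^(1/3)*x/3), x)


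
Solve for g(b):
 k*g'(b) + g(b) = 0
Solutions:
 g(b) = C1*exp(-b/k)


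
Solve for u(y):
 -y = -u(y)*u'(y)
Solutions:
 u(y) = -sqrt(C1 + y^2)
 u(y) = sqrt(C1 + y^2)


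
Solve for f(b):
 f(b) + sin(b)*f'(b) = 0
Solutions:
 f(b) = C1*sqrt(cos(b) + 1)/sqrt(cos(b) - 1)


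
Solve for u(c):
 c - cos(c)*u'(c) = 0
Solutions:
 u(c) = C1 + Integral(c/cos(c), c)


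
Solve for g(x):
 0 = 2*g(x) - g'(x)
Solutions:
 g(x) = C1*exp(2*x)


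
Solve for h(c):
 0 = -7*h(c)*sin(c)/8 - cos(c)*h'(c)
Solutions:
 h(c) = C1*cos(c)^(7/8)


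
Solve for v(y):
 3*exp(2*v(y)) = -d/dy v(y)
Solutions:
 v(y) = log(-sqrt(-1/(C1 - 3*y))) - log(2)/2
 v(y) = log(-1/(C1 - 3*y))/2 - log(2)/2


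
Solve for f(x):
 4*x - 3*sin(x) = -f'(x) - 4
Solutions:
 f(x) = C1 - 2*x^2 - 4*x - 3*cos(x)


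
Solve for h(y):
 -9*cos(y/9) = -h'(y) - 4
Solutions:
 h(y) = C1 - 4*y + 81*sin(y/9)


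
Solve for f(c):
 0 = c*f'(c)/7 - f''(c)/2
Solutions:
 f(c) = C1 + C2*erfi(sqrt(7)*c/7)


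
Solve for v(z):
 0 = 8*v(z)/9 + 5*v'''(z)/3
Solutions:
 v(z) = C3*exp(-2*15^(2/3)*z/15) + (C1*sin(3^(1/6)*5^(2/3)*z/5) + C2*cos(3^(1/6)*5^(2/3)*z/5))*exp(15^(2/3)*z/15)


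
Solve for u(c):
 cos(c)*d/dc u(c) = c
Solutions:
 u(c) = C1 + Integral(c/cos(c), c)


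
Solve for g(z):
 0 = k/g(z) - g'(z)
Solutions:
 g(z) = -sqrt(C1 + 2*k*z)
 g(z) = sqrt(C1 + 2*k*z)


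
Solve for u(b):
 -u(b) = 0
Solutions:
 u(b) = 0


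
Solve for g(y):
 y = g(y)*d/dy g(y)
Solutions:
 g(y) = -sqrt(C1 + y^2)
 g(y) = sqrt(C1 + y^2)


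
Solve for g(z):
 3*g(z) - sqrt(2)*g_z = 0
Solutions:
 g(z) = C1*exp(3*sqrt(2)*z/2)


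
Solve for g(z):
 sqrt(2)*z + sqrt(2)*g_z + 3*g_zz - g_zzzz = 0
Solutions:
 g(z) = C1 + C2*exp(-sqrt(2)*z) + C3*exp(z*(sqrt(2) + sqrt(6))/2) + C4*exp(z*(-sqrt(6) + sqrt(2))/2) - z^2/2 + 3*sqrt(2)*z/2


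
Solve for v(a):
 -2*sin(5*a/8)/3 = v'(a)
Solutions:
 v(a) = C1 + 16*cos(5*a/8)/15


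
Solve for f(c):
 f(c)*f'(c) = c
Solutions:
 f(c) = -sqrt(C1 + c^2)
 f(c) = sqrt(C1 + c^2)


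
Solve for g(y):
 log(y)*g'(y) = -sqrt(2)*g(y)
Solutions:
 g(y) = C1*exp(-sqrt(2)*li(y))


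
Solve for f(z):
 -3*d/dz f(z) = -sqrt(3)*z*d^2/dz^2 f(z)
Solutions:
 f(z) = C1 + C2*z^(1 + sqrt(3))


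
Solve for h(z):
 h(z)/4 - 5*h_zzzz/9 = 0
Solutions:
 h(z) = C1*exp(-5^(3/4)*sqrt(6)*z/10) + C2*exp(5^(3/4)*sqrt(6)*z/10) + C3*sin(5^(3/4)*sqrt(6)*z/10) + C4*cos(5^(3/4)*sqrt(6)*z/10)


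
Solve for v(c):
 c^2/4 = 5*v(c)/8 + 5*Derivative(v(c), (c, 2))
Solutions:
 v(c) = C1*sin(sqrt(2)*c/4) + C2*cos(sqrt(2)*c/4) + 2*c^2/5 - 32/5


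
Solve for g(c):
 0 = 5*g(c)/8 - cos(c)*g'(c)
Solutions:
 g(c) = C1*(sin(c) + 1)^(5/16)/(sin(c) - 1)^(5/16)


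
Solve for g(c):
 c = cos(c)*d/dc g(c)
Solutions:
 g(c) = C1 + Integral(c/cos(c), c)


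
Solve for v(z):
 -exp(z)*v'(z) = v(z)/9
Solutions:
 v(z) = C1*exp(exp(-z)/9)


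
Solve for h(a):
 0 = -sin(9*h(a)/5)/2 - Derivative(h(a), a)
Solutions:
 a/2 + 5*log(cos(9*h(a)/5) - 1)/18 - 5*log(cos(9*h(a)/5) + 1)/18 = C1


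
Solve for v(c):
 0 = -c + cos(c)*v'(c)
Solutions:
 v(c) = C1 + Integral(c/cos(c), c)


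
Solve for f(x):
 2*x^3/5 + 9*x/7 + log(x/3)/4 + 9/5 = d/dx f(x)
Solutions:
 f(x) = C1 + x^4/10 + 9*x^2/14 + x*log(x)/4 - x*log(3)/4 + 31*x/20


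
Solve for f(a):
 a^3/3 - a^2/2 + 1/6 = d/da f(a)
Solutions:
 f(a) = C1 + a^4/12 - a^3/6 + a/6


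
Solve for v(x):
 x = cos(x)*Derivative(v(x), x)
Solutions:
 v(x) = C1 + Integral(x/cos(x), x)


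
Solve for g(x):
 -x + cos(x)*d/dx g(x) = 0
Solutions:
 g(x) = C1 + Integral(x/cos(x), x)


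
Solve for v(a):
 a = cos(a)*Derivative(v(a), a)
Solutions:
 v(a) = C1 + Integral(a/cos(a), a)


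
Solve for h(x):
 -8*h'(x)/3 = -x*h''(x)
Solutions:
 h(x) = C1 + C2*x^(11/3)


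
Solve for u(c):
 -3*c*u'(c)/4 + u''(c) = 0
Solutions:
 u(c) = C1 + C2*erfi(sqrt(6)*c/4)


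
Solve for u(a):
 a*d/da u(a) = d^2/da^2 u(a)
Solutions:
 u(a) = C1 + C2*erfi(sqrt(2)*a/2)


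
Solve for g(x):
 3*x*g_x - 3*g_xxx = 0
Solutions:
 g(x) = C1 + Integral(C2*airyai(x) + C3*airybi(x), x)


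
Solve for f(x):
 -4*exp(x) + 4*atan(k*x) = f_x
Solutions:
 f(x) = C1 + 4*Piecewise((x*atan(k*x) - log(k^2*x^2 + 1)/(2*k), Ne(k, 0)), (0, True)) - 4*exp(x)


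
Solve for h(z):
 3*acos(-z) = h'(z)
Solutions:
 h(z) = C1 + 3*z*acos(-z) + 3*sqrt(1 - z^2)


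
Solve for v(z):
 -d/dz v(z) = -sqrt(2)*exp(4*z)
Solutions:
 v(z) = C1 + sqrt(2)*exp(4*z)/4


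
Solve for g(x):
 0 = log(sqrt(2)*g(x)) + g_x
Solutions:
 2*Integral(1/(2*log(_y) + log(2)), (_y, g(x))) = C1 - x


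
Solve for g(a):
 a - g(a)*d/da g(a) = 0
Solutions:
 g(a) = -sqrt(C1 + a^2)
 g(a) = sqrt(C1 + a^2)


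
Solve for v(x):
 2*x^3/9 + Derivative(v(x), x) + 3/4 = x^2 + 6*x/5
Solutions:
 v(x) = C1 - x^4/18 + x^3/3 + 3*x^2/5 - 3*x/4


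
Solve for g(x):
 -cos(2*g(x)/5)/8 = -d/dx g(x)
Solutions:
 -x/8 - 5*log(sin(2*g(x)/5) - 1)/4 + 5*log(sin(2*g(x)/5) + 1)/4 = C1


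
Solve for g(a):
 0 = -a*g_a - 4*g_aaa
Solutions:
 g(a) = C1 + Integral(C2*airyai(-2^(1/3)*a/2) + C3*airybi(-2^(1/3)*a/2), a)


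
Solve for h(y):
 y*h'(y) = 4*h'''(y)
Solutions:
 h(y) = C1 + Integral(C2*airyai(2^(1/3)*y/2) + C3*airybi(2^(1/3)*y/2), y)


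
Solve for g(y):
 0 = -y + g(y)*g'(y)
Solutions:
 g(y) = -sqrt(C1 + y^2)
 g(y) = sqrt(C1 + y^2)


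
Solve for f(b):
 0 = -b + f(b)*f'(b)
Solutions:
 f(b) = -sqrt(C1 + b^2)
 f(b) = sqrt(C1 + b^2)


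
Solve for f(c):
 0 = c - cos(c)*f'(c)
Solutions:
 f(c) = C1 + Integral(c/cos(c), c)


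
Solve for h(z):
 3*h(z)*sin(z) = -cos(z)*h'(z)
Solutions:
 h(z) = C1*cos(z)^3


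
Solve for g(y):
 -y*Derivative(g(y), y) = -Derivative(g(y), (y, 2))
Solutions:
 g(y) = C1 + C2*erfi(sqrt(2)*y/2)


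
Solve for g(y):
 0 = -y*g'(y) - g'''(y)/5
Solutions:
 g(y) = C1 + Integral(C2*airyai(-5^(1/3)*y) + C3*airybi(-5^(1/3)*y), y)


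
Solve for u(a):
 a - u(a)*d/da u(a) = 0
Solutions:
 u(a) = -sqrt(C1 + a^2)
 u(a) = sqrt(C1 + a^2)


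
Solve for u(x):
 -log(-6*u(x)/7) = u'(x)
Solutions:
 Integral(1/(log(-_y) - log(7) + log(6)), (_y, u(x))) = C1 - x


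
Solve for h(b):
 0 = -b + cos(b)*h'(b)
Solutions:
 h(b) = C1 + Integral(b/cos(b), b)


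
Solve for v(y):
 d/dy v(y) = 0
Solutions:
 v(y) = C1


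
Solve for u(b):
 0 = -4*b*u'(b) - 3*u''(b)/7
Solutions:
 u(b) = C1 + C2*erf(sqrt(42)*b/3)


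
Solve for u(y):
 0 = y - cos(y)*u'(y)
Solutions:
 u(y) = C1 + Integral(y/cos(y), y)


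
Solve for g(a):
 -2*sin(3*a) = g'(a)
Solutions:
 g(a) = C1 + 2*cos(3*a)/3


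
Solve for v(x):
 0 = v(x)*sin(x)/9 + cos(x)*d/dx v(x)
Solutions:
 v(x) = C1*cos(x)^(1/9)


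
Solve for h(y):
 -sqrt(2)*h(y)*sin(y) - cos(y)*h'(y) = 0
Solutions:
 h(y) = C1*cos(y)^(sqrt(2))


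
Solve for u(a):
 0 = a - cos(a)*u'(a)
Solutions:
 u(a) = C1 + Integral(a/cos(a), a)


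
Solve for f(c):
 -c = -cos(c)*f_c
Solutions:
 f(c) = C1 + Integral(c/cos(c), c)


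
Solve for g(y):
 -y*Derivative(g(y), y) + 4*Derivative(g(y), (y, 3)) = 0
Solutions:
 g(y) = C1 + Integral(C2*airyai(2^(1/3)*y/2) + C3*airybi(2^(1/3)*y/2), y)


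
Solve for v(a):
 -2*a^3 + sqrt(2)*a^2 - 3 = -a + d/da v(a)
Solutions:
 v(a) = C1 - a^4/2 + sqrt(2)*a^3/3 + a^2/2 - 3*a


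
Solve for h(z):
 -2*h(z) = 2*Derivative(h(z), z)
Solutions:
 h(z) = C1*exp(-z)


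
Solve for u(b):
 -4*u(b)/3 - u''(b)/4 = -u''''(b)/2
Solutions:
 u(b) = C1*exp(-sqrt(3)*b*sqrt(3 + sqrt(393))/6) + C2*exp(sqrt(3)*b*sqrt(3 + sqrt(393))/6) + C3*sin(sqrt(3)*b*sqrt(-3 + sqrt(393))/6) + C4*cos(sqrt(3)*b*sqrt(-3 + sqrt(393))/6)


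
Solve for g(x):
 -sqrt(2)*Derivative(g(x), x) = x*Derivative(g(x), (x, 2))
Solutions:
 g(x) = C1 + C2*x^(1 - sqrt(2))


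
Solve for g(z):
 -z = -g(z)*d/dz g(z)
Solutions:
 g(z) = -sqrt(C1 + z^2)
 g(z) = sqrt(C1 + z^2)


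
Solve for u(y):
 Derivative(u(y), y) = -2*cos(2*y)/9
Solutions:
 u(y) = C1 - sin(2*y)/9


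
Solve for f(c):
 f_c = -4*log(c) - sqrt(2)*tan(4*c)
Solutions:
 f(c) = C1 - 4*c*log(c) + 4*c + sqrt(2)*log(cos(4*c))/4


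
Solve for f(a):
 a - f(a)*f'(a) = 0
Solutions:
 f(a) = -sqrt(C1 + a^2)
 f(a) = sqrt(C1 + a^2)


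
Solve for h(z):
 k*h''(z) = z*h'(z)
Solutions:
 h(z) = C1 + C2*erf(sqrt(2)*z*sqrt(-1/k)/2)/sqrt(-1/k)


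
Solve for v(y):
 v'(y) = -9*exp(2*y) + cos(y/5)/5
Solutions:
 v(y) = C1 - 9*exp(2*y)/2 + sin(y/5)


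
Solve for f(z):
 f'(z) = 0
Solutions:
 f(z) = C1


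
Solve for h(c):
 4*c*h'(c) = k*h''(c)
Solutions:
 h(c) = C1 + C2*erf(sqrt(2)*c*sqrt(-1/k))/sqrt(-1/k)


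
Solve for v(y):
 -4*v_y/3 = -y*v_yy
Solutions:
 v(y) = C1 + C2*y^(7/3)


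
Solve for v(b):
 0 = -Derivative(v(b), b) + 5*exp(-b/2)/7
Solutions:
 v(b) = C1 - 10*exp(-b/2)/7


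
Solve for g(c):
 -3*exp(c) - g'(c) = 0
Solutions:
 g(c) = C1 - 3*exp(c)


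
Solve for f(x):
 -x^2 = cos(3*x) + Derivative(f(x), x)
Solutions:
 f(x) = C1 - x^3/3 - sin(3*x)/3


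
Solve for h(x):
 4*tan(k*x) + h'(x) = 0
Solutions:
 h(x) = C1 - 4*Piecewise((-log(cos(k*x))/k, Ne(k, 0)), (0, True))


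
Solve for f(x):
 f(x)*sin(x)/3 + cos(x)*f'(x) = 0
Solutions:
 f(x) = C1*cos(x)^(1/3)


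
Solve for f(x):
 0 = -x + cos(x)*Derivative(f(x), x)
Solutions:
 f(x) = C1 + Integral(x/cos(x), x)


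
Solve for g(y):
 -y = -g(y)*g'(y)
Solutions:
 g(y) = -sqrt(C1 + y^2)
 g(y) = sqrt(C1 + y^2)


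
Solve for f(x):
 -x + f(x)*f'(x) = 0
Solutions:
 f(x) = -sqrt(C1 + x^2)
 f(x) = sqrt(C1 + x^2)


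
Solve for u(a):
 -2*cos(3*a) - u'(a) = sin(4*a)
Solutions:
 u(a) = C1 - 2*sin(3*a)/3 + cos(4*a)/4


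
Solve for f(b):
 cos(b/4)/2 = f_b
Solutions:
 f(b) = C1 + 2*sin(b/4)


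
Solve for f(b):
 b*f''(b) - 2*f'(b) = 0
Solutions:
 f(b) = C1 + C2*b^3


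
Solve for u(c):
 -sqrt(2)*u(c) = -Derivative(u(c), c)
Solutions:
 u(c) = C1*exp(sqrt(2)*c)


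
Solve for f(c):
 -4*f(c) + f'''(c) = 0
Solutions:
 f(c) = C3*exp(2^(2/3)*c) + (C1*sin(2^(2/3)*sqrt(3)*c/2) + C2*cos(2^(2/3)*sqrt(3)*c/2))*exp(-2^(2/3)*c/2)


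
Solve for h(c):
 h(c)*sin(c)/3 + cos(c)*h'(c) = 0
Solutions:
 h(c) = C1*cos(c)^(1/3)


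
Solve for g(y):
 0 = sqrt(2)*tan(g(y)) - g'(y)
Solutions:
 g(y) = pi - asin(C1*exp(sqrt(2)*y))
 g(y) = asin(C1*exp(sqrt(2)*y))


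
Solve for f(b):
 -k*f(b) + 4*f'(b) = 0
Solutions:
 f(b) = C1*exp(b*k/4)


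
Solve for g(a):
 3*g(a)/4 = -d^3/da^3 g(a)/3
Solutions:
 g(a) = C3*exp(-2^(1/3)*3^(2/3)*a/2) + (C1*sin(3*2^(1/3)*3^(1/6)*a/4) + C2*cos(3*2^(1/3)*3^(1/6)*a/4))*exp(2^(1/3)*3^(2/3)*a/4)


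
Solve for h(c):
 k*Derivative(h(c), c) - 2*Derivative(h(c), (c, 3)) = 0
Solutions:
 h(c) = C1 + C2*exp(-sqrt(2)*c*sqrt(k)/2) + C3*exp(sqrt(2)*c*sqrt(k)/2)


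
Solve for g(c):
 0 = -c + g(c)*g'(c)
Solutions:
 g(c) = -sqrt(C1 + c^2)
 g(c) = sqrt(C1 + c^2)


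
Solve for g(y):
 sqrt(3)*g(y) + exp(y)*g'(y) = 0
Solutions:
 g(y) = C1*exp(sqrt(3)*exp(-y))


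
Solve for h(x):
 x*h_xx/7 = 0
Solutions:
 h(x) = C1 + C2*x


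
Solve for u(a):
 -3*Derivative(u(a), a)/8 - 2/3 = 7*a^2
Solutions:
 u(a) = C1 - 56*a^3/9 - 16*a/9


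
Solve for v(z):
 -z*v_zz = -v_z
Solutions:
 v(z) = C1 + C2*z^2


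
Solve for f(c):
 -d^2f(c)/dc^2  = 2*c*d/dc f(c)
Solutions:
 f(c) = C1 + C2*erf(c)


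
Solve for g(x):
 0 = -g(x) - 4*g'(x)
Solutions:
 g(x) = C1*exp(-x/4)


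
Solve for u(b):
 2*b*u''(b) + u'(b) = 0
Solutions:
 u(b) = C1 + C2*sqrt(b)


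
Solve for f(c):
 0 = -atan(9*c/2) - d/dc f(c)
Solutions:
 f(c) = C1 - c*atan(9*c/2) + log(81*c^2 + 4)/9


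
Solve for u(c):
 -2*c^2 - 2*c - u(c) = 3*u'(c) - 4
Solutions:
 u(c) = C1*exp(-c/3) - 2*c^2 + 10*c - 26


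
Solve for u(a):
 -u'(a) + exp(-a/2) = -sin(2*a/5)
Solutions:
 u(a) = C1 - 5*cos(2*a/5)/2 - 2*exp(-a/2)


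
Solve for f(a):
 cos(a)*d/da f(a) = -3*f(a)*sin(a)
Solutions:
 f(a) = C1*cos(a)^3


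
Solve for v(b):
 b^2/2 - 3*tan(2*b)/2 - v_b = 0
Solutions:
 v(b) = C1 + b^3/6 + 3*log(cos(2*b))/4


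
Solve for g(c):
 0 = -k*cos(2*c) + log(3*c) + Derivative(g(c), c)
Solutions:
 g(c) = C1 - c*log(c) - c*log(3) + c + k*sin(2*c)/2


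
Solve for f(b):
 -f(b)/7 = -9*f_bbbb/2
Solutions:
 f(b) = C1*exp(-2^(1/4)*sqrt(3)*7^(3/4)*b/21) + C2*exp(2^(1/4)*sqrt(3)*7^(3/4)*b/21) + C3*sin(2^(1/4)*sqrt(3)*7^(3/4)*b/21) + C4*cos(2^(1/4)*sqrt(3)*7^(3/4)*b/21)


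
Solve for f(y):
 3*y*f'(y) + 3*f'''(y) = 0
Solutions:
 f(y) = C1 + Integral(C2*airyai(-y) + C3*airybi(-y), y)


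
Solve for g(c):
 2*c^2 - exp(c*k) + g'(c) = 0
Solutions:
 g(c) = C1 - 2*c^3/3 + exp(c*k)/k


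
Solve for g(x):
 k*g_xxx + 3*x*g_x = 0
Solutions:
 g(x) = C1 + Integral(C2*airyai(3^(1/3)*x*(-1/k)^(1/3)) + C3*airybi(3^(1/3)*x*(-1/k)^(1/3)), x)


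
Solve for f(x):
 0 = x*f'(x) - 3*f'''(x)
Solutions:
 f(x) = C1 + Integral(C2*airyai(3^(2/3)*x/3) + C3*airybi(3^(2/3)*x/3), x)


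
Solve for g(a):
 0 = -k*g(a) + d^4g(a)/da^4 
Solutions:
 g(a) = C1*exp(-a*k^(1/4)) + C2*exp(a*k^(1/4)) + C3*exp(-I*a*k^(1/4)) + C4*exp(I*a*k^(1/4))


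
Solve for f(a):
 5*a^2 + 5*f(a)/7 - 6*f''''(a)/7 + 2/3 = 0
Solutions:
 f(a) = C1*exp(-5^(1/4)*6^(3/4)*a/6) + C2*exp(5^(1/4)*6^(3/4)*a/6) + C3*sin(5^(1/4)*6^(3/4)*a/6) + C4*cos(5^(1/4)*6^(3/4)*a/6) - 7*a^2 - 14/15


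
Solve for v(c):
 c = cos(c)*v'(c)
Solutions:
 v(c) = C1 + Integral(c/cos(c), c)


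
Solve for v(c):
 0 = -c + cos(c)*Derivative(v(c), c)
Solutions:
 v(c) = C1 + Integral(c/cos(c), c)


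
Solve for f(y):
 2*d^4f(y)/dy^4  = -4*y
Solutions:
 f(y) = C1 + C2*y + C3*y^2 + C4*y^3 - y^5/60


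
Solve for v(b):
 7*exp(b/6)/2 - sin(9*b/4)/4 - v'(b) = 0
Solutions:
 v(b) = C1 + 21*exp(b/6) + cos(9*b/4)/9


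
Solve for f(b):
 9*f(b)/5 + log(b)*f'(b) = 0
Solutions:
 f(b) = C1*exp(-9*li(b)/5)


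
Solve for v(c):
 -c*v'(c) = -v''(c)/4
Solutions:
 v(c) = C1 + C2*erfi(sqrt(2)*c)


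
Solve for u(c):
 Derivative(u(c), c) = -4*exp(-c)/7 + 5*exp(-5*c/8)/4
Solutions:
 u(c) = C1 + 4*exp(-c)/7 - 2*exp(-5*c/8)


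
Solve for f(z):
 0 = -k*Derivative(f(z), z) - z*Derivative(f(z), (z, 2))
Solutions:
 f(z) = C1 + z^(1 - re(k))*(C2*sin(log(z)*Abs(im(k))) + C3*cos(log(z)*im(k)))


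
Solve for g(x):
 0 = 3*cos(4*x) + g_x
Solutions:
 g(x) = C1 - 3*sin(4*x)/4


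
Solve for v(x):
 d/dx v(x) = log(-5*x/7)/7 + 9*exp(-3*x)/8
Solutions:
 v(x) = C1 + x*log(-x)/7 + x*(-log(7) - 1 + log(5))/7 - 3*exp(-3*x)/8


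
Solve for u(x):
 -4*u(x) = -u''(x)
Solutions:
 u(x) = C1*exp(-2*x) + C2*exp(2*x)


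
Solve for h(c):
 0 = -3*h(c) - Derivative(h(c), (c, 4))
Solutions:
 h(c) = (C1*sin(sqrt(2)*3^(1/4)*c/2) + C2*cos(sqrt(2)*3^(1/4)*c/2))*exp(-sqrt(2)*3^(1/4)*c/2) + (C3*sin(sqrt(2)*3^(1/4)*c/2) + C4*cos(sqrt(2)*3^(1/4)*c/2))*exp(sqrt(2)*3^(1/4)*c/2)


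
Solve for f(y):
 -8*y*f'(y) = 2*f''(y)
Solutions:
 f(y) = C1 + C2*erf(sqrt(2)*y)


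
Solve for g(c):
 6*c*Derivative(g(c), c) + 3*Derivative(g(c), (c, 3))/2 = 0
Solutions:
 g(c) = C1 + Integral(C2*airyai(-2^(2/3)*c) + C3*airybi(-2^(2/3)*c), c)


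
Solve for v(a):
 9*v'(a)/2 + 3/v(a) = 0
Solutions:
 v(a) = -sqrt(C1 - 12*a)/3
 v(a) = sqrt(C1 - 12*a)/3


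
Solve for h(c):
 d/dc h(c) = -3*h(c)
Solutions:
 h(c) = C1*exp(-3*c)


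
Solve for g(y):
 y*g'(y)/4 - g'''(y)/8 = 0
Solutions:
 g(y) = C1 + Integral(C2*airyai(2^(1/3)*y) + C3*airybi(2^(1/3)*y), y)


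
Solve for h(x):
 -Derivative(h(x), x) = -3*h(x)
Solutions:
 h(x) = C1*exp(3*x)


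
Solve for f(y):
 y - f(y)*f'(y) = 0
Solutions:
 f(y) = -sqrt(C1 + y^2)
 f(y) = sqrt(C1 + y^2)


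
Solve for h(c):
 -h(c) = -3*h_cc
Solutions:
 h(c) = C1*exp(-sqrt(3)*c/3) + C2*exp(sqrt(3)*c/3)


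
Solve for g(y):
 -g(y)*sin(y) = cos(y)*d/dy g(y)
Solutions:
 g(y) = C1*cos(y)


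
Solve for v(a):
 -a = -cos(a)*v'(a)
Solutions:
 v(a) = C1 + Integral(a/cos(a), a)


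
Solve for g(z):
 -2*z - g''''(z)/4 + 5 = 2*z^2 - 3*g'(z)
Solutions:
 g(z) = C1 + C4*exp(12^(1/3)*z) + 2*z^3/9 + z^2/3 - 5*z/3 + (C2*sin(2^(2/3)*3^(5/6)*z/2) + C3*cos(2^(2/3)*3^(5/6)*z/2))*exp(-12^(1/3)*z/2)


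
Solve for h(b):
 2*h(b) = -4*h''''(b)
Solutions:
 h(b) = (C1*sin(2^(1/4)*b/2) + C2*cos(2^(1/4)*b/2))*exp(-2^(1/4)*b/2) + (C3*sin(2^(1/4)*b/2) + C4*cos(2^(1/4)*b/2))*exp(2^(1/4)*b/2)


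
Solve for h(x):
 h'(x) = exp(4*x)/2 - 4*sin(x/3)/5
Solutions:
 h(x) = C1 + exp(4*x)/8 + 12*cos(x/3)/5


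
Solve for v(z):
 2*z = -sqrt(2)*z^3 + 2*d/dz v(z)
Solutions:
 v(z) = C1 + sqrt(2)*z^4/8 + z^2/2


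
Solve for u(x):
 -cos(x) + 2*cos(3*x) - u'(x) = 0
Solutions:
 u(x) = C1 - sin(x) + 2*sin(3*x)/3


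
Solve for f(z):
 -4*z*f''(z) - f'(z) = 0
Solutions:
 f(z) = C1 + C2*z^(3/4)


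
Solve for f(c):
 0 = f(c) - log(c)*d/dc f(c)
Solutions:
 f(c) = C1*exp(li(c))


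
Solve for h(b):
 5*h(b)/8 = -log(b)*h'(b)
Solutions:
 h(b) = C1*exp(-5*li(b)/8)


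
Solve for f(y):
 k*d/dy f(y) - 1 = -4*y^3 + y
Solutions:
 f(y) = C1 - y^4/k + y^2/(2*k) + y/k


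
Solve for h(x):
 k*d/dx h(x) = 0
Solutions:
 h(x) = C1


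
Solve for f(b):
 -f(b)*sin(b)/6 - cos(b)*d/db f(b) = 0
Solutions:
 f(b) = C1*cos(b)^(1/6)


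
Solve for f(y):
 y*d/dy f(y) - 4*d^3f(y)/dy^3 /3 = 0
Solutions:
 f(y) = C1 + Integral(C2*airyai(6^(1/3)*y/2) + C3*airybi(6^(1/3)*y/2), y)


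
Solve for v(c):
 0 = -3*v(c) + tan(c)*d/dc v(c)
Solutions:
 v(c) = C1*sin(c)^3


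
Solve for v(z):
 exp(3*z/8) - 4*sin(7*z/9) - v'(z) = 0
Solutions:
 v(z) = C1 + 8*exp(3*z/8)/3 + 36*cos(7*z/9)/7


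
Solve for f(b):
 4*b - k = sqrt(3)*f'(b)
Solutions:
 f(b) = C1 + 2*sqrt(3)*b^2/3 - sqrt(3)*b*k/3


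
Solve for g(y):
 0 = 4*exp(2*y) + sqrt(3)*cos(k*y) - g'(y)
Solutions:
 g(y) = C1 + 2*exp(2*y) + sqrt(3)*sin(k*y)/k


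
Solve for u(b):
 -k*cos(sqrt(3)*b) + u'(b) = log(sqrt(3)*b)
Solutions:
 u(b) = C1 + b*log(b) - b + b*log(3)/2 + sqrt(3)*k*sin(sqrt(3)*b)/3


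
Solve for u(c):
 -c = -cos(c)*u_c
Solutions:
 u(c) = C1 + Integral(c/cos(c), c)


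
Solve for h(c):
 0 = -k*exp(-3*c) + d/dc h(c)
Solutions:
 h(c) = C1 - k*exp(-3*c)/3


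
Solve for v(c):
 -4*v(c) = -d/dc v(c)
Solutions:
 v(c) = C1*exp(4*c)


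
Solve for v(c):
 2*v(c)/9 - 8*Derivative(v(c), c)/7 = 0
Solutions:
 v(c) = C1*exp(7*c/36)


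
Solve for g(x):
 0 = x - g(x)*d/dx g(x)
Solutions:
 g(x) = -sqrt(C1 + x^2)
 g(x) = sqrt(C1 + x^2)


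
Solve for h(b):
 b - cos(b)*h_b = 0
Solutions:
 h(b) = C1 + Integral(b/cos(b), b)


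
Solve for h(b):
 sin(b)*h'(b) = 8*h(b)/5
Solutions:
 h(b) = C1*(cos(b) - 1)^(4/5)/(cos(b) + 1)^(4/5)


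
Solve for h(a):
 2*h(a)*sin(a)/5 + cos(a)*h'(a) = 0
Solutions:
 h(a) = C1*cos(a)^(2/5)


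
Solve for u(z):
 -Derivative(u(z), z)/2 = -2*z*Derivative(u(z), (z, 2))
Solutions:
 u(z) = C1 + C2*z^(5/4)


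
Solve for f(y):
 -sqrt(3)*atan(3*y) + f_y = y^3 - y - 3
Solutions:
 f(y) = C1 + y^4/4 - y^2/2 - 3*y + sqrt(3)*(y*atan(3*y) - log(9*y^2 + 1)/6)


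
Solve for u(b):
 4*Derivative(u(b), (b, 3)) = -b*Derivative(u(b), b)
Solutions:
 u(b) = C1 + Integral(C2*airyai(-2^(1/3)*b/2) + C3*airybi(-2^(1/3)*b/2), b)


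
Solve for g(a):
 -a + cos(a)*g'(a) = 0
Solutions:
 g(a) = C1 + Integral(a/cos(a), a)


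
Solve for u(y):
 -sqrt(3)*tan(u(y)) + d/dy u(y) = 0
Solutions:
 u(y) = pi - asin(C1*exp(sqrt(3)*y))
 u(y) = asin(C1*exp(sqrt(3)*y))


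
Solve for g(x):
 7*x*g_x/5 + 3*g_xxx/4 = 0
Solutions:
 g(x) = C1 + Integral(C2*airyai(-15^(2/3)*28^(1/3)*x/15) + C3*airybi(-15^(2/3)*28^(1/3)*x/15), x)


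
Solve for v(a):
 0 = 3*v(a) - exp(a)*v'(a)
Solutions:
 v(a) = C1*exp(-3*exp(-a))


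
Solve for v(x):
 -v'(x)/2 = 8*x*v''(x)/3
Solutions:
 v(x) = C1 + C2*x^(13/16)


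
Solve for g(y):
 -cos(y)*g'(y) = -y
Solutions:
 g(y) = C1 + Integral(y/cos(y), y)


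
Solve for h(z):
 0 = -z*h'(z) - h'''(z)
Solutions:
 h(z) = C1 + Integral(C2*airyai(-z) + C3*airybi(-z), z)


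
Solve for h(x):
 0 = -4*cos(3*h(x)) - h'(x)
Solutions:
 h(x) = -asin((C1 + exp(24*x))/(C1 - exp(24*x)))/3 + pi/3
 h(x) = asin((C1 + exp(24*x))/(C1 - exp(24*x)))/3


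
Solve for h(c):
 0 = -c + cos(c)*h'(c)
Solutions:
 h(c) = C1 + Integral(c/cos(c), c)


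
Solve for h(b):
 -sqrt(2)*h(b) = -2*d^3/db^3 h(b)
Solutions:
 h(b) = C3*exp(2^(5/6)*b/2) + (C1*sin(2^(5/6)*sqrt(3)*b/4) + C2*cos(2^(5/6)*sqrt(3)*b/4))*exp(-2^(5/6)*b/4)


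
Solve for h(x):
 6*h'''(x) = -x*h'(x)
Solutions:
 h(x) = C1 + Integral(C2*airyai(-6^(2/3)*x/6) + C3*airybi(-6^(2/3)*x/6), x)


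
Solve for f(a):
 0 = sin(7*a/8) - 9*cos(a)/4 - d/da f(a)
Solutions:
 f(a) = C1 - 9*sin(a)/4 - 8*cos(7*a/8)/7


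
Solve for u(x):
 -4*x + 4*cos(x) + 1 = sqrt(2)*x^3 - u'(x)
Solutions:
 u(x) = C1 + sqrt(2)*x^4/4 + 2*x^2 - x - 4*sin(x)


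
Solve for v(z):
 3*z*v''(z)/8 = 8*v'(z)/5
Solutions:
 v(z) = C1 + C2*z^(79/15)


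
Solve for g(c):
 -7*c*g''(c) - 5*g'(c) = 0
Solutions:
 g(c) = C1 + C2*c^(2/7)


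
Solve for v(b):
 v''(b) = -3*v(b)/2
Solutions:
 v(b) = C1*sin(sqrt(6)*b/2) + C2*cos(sqrt(6)*b/2)


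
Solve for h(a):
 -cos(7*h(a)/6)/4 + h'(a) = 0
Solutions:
 -a/4 - 3*log(sin(7*h(a)/6) - 1)/7 + 3*log(sin(7*h(a)/6) + 1)/7 = C1


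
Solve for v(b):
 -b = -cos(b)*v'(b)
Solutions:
 v(b) = C1 + Integral(b/cos(b), b)


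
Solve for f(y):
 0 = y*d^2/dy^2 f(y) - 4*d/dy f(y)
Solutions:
 f(y) = C1 + C2*y^5


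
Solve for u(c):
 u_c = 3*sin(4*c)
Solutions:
 u(c) = C1 - 3*cos(4*c)/4


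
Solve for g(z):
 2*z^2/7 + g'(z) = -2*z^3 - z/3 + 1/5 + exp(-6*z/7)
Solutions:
 g(z) = C1 - z^4/2 - 2*z^3/21 - z^2/6 + z/5 - 7*exp(-6*z/7)/6


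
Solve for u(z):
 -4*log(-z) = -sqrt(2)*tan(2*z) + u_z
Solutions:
 u(z) = C1 - 4*z*log(-z) + 4*z - sqrt(2)*log(cos(2*z))/2
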